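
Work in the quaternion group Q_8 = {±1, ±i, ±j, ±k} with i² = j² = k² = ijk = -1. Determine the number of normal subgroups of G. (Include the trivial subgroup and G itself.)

G has 6 subgroups. Checking conjugation-invariance by order — order 1: 1/1 normal; order 2: 1/1 normal; order 4: 3/3 normal; order 8: 1/1 normal.
Total normal subgroups: 6.

6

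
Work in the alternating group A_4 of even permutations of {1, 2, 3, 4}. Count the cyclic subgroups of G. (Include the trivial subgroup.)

8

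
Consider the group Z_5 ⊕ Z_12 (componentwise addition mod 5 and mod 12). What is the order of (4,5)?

The order of (4,5) in Z_5 × Z_12 is lcm(ord(4) in Z_5, ord(5) in Z_12).
ord(4) = 5 and ord(5) = 12, so |⟨(4,5)⟩| = lcm(5, 12) = 60.

60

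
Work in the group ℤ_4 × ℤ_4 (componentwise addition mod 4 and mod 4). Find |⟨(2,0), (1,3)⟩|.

|⟨(2,0)⟩| = 2 and |⟨(1,3)⟩| = 4, so |H| is a multiple of lcm(2, 4) = 4 and divides |G| = 16.
Closing under the operation: H = {(0,0), (0,2), (1,1), (1,3), (2,0), (2,2), (3,1), (3,3)}, so |H| = 8.

8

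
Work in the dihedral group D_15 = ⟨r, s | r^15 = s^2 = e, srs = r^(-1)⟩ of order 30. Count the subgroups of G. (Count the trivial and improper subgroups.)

28

|G| = 30, so by Lagrange every subgroup order divides 30. Divisors: 1, 2, 3, 5, 6, 10, 15, 30.
Subgroups by order — order 1: 1; order 2: 15; order 3: 1; order 5: 1; order 6: 5; order 10: 3; order 15: 1; order 30: 1.
Total: 1 + 15 + 1 + 1 + 5 + 3 + 1 + 1 = 28.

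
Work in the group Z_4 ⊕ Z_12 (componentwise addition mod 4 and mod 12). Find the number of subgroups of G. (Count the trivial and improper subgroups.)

|G| = 48, so by Lagrange every subgroup order divides 48. Divisors: 1, 2, 3, 4, 6, 8, 12, 16, 24, 48.
Subgroups by order — order 1: 1; order 2: 3; order 3: 1; order 4: 7; order 6: 3; order 8: 3; order 12: 7; order 16: 1; order 24: 3; order 48: 1.
Total: 1 + 3 + 1 + 7 + 3 + 3 + 7 + 1 + 3 + 1 = 30.

30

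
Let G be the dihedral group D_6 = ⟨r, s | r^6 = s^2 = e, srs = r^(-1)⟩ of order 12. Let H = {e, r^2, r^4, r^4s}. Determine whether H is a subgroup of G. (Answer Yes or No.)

Closure fails: r^4 · r^4s = r^2s ∉ H. So H is not a subgroup.

No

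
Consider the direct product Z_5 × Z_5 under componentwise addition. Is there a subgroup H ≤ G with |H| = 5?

5 | 25. A subgroup of order 5 is {(0,0), (0,1), (0,2), (0,3), (0,4)}.

Yes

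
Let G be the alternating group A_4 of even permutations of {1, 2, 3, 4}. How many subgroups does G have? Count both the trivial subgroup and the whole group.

10

|G| = 12, so by Lagrange every subgroup order divides 12. Divisors: 1, 2, 3, 4, 6, 12.
Subgroups by order — order 1: 1; order 2: 3; order 3: 4; order 4: 1; order 6: 0; order 12: 1.
Total: 1 + 3 + 4 + 1 + 0 + 1 = 10.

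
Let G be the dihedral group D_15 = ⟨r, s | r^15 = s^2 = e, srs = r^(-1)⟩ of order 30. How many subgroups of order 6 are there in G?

5

|G| = 30 and 6 | 30, so subgroups of order 6 are possible by Lagrange.
The subgroups of order 6 are: {e, r^5, r^10, s, r^5s, r^10s}; {e, r^5, r^10, rs, r^6s, r^11s}; {e, r^5, r^10, r^2s, r^7s, r^12s}; {e, r^5, r^10, r^3s, r^8s, r^13s}; … (5 in all).
So G has 5 subgroups of order 6.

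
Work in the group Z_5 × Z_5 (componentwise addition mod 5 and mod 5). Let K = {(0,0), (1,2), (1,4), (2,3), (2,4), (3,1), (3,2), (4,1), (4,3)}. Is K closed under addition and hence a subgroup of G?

|K| = 9 does not divide |G| = 25, so by Lagrange K is not a subgroup.

No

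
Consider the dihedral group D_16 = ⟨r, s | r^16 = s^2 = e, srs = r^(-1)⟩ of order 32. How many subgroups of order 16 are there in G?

3

|G| = 32 and 16 | 32, so subgroups of order 16 are possible by Lagrange.
The subgroups of order 16 are: {e, r, r^2, r^3, r^4, r^5, r^6, r^7, r^8, r^9, r^10, r^11, r^12, r^13, r^14, r^15}; {e, r^2, r^4, r^6, r^8, r^10, r^12, r^14, s, r^2s, r^4s, r^6s, r^8s, r^10s, r^12s, r^14s}; {e, r^2, r^4, r^6, r^8, r^10, r^12, r^14, rs, r^3s, r^5s, r^7s, r^9s, r^11s, r^13s, r^15s}.
So G has 3 subgroups of order 16.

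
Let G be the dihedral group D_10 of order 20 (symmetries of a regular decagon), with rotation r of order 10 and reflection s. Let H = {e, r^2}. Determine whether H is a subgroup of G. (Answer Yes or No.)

No

r^2 ∈ H but its inverse r^8 ∉ H, so H is not a subgroup.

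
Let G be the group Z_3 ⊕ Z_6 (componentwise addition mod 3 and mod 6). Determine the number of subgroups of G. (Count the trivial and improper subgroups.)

12

|G| = 18, so by Lagrange every subgroup order divides 18. Divisors: 1, 2, 3, 6, 9, 18.
Subgroups by order — order 1: 1; order 2: 1; order 3: 4; order 6: 4; order 9: 1; order 18: 1.
Total: 1 + 1 + 4 + 4 + 1 + 1 = 12.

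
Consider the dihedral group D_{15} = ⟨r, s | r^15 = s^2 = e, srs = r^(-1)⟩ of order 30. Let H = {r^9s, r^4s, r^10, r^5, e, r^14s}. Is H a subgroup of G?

|H| = 6 divides |G| = 30, consistent with Lagrange.
H contains the identity, every element's inverse is in H, and H is closed under ·: it is a subgroup.

Yes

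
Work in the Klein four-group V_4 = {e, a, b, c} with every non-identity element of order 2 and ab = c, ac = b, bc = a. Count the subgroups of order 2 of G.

3

|G| = 4 and 2 | 4, so subgroups of order 2 are possible by Lagrange.
The subgroups of order 2 are: {e, a}; {e, b}; {e, c}.
So G has 3 subgroups of order 2.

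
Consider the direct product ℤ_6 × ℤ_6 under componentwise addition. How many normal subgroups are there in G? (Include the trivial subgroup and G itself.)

30

G is abelian, so every subgroup is normal.
G has 30 subgroups in total, hence 30 normal subgroups.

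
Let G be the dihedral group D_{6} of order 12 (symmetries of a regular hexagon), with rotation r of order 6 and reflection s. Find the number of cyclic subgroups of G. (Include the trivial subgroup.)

10

Group the elements of G by the cyclic subgroup they generate; each cyclic subgroup of order d accounts for φ(d) elements.
Cyclic subgroups by order — order 1: 1; order 2: 7; order 3: 1; order 6: 1.
Total: 10.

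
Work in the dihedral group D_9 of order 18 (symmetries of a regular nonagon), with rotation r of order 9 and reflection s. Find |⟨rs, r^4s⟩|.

6

|⟨rs⟩| = 2 and |⟨r^4s⟩| = 2, so |H| is a multiple of lcm(2, 2) = 2 and divides |G| = 18.
Closing under the operation: H = {e, r^3, r^6, rs, r^4s, r^7s}, so |H| = 6.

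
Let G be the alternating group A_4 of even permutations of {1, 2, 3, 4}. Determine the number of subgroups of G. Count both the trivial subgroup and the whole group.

10

|G| = 12, so by Lagrange every subgroup order divides 12. Divisors: 1, 2, 3, 4, 6, 12.
Subgroups by order — order 1: 1; order 2: 3; order 3: 4; order 4: 1; order 6: 0; order 12: 1.
Total: 1 + 3 + 4 + 1 + 0 + 1 = 10.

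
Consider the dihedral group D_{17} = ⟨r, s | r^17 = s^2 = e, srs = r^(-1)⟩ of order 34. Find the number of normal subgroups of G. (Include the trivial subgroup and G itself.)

G has 20 subgroups. Checking conjugation-invariance by order — order 1: 1/1 normal; order 2: 0/17 normal; order 17: 1/1 normal; order 34: 1/1 normal.
Total normal subgroups: 3.

3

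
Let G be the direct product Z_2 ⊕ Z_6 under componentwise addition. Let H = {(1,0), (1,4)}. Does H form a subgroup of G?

No

The identity (0,0) ∉ H, so H is not a subgroup.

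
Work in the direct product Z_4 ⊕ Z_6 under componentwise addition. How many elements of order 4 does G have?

4

An element (a,b) has order lcm(ord(a), ord(b)); count pairs with lcm equal to 4.
Enumerating gives 4 such elements.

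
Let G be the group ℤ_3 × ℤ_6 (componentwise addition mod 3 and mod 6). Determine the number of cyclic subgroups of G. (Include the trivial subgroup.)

Group the elements of G by the cyclic subgroup they generate; each cyclic subgroup of order d accounts for φ(d) elements.
Cyclic subgroups by order — order 1: 1; order 2: 1; order 3: 4; order 6: 4.
Total: 10.

10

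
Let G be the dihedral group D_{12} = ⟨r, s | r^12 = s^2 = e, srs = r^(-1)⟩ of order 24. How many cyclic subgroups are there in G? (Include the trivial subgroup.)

18

A cyclic subgroup of order d is generated by each of its φ(d) elements of order d, so the cyclic subgroups of order d number (#elements of order d)/φ(d).
Cyclic subgroups by order — order 1: 1; order 2: 13; order 3: 1; order 4: 1; order 6: 1; order 12: 1.
Total: 18.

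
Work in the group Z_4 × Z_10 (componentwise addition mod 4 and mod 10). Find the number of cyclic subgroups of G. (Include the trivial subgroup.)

12

Each element a generates a cyclic subgroup ⟨a⟩; distinct elements may generate the same one (a cyclic group of order d has φ(d) generators).
Cyclic subgroups by order — order 1: 1; order 2: 3; order 4: 2; order 5: 1; order 10: 3; order 20: 2.
Total: 12.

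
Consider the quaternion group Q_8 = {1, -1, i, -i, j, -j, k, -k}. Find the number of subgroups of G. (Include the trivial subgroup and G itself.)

|G| = 8, so by Lagrange every subgroup order divides 8. Divisors: 1, 2, 4, 8.
Subgroups by order — order 1: 1; order 2: 1; order 4: 3; order 8: 1.
Total: 1 + 1 + 3 + 1 = 6.

6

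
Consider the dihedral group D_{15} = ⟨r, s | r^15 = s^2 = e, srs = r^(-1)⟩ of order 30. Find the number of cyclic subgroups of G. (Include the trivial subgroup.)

19

Group the elements of G by the cyclic subgroup they generate; each cyclic subgroup of order d accounts for φ(d) elements.
Cyclic subgroups by order — order 1: 1; order 2: 15; order 3: 1; order 5: 1; order 15: 1.
Total: 19.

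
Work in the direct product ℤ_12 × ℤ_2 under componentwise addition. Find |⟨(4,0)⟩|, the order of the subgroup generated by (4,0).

3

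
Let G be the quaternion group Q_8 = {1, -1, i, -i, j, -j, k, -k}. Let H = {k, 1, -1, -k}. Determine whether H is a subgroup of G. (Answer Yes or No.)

|H| = 4 divides |G| = 8, consistent with Lagrange.
H contains the identity, every element's inverse is in H, and H is closed under ·: it is a subgroup.
In fact H = ⟨-k⟩.

Yes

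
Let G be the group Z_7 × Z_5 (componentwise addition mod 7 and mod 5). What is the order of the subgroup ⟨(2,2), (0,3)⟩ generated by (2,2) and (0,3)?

|⟨(2,2)⟩| = 35 and |⟨(0,3)⟩| = 5, so |H| is a multiple of lcm(35, 5) = 35 and divides |G| = 35.
Closing {(2,2), (0,3)} under the group operation gives all of G, so |H| = 35.

35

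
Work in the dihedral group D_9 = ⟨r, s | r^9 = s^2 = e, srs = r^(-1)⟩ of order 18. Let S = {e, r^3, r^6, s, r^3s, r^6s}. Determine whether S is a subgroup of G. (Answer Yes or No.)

Yes

|S| = 6 divides |G| = 18, consistent with Lagrange.
S contains the identity, every element's inverse is in S, and S is closed under ·: it is a subgroup.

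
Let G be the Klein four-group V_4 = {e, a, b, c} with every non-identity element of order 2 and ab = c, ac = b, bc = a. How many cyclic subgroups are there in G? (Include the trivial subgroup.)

4

A cyclic subgroup of order d is generated by each of its φ(d) elements of order d, so the cyclic subgroups of order d number (#elements of order d)/φ(d).
Cyclic subgroups by order — order 1: 1; order 2: 3.
Total: 4.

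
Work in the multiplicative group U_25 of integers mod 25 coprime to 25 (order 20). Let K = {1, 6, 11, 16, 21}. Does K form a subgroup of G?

|K| = 5 divides |G| = 20, consistent with Lagrange.
K contains the identity, every element's inverse is in K, and K is closed under ·: it is a subgroup.
In fact K = ⟨16⟩.

Yes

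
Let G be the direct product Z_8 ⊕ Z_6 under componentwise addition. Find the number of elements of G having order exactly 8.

An element (a,b) has order lcm(ord(a), ord(b)); count pairs with lcm equal to 8.
Enumerating gives 8 such elements.

8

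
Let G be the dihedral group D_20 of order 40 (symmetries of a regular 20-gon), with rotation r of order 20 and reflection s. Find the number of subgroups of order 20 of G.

3

|G| = 40 and 20 | 40, so subgroups of order 20 are possible by Lagrange.
The subgroups of order 20 are: {e, r, r^2, r^3, r^4, r^5, r^6, r^7, r^8, r^9, r^10, r^11, r^12, r^13, r^14, r^15, r^16, r^17, r^18, r^19}; {e, r^2, r^4, r^6, r^8, r^10, r^12, r^14, r^16, r^18, s, r^2s, r^4s, r^6s, r^8s, r^10s, r^12s, r^14s, r^16s, r^18s}; {e, r^2, r^4, r^6, r^8, r^10, r^12, r^14, r^16, r^18, rs, r^3s, r^5s, r^7s, r^9s, r^11s, r^13s, r^15s, r^17s, r^19s}.
So G has 3 subgroups of order 20.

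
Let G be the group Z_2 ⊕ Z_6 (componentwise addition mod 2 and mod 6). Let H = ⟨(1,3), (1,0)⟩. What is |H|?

4

|⟨(1,3)⟩| = 2 and |⟨(1,0)⟩| = 2, so |H| is a multiple of lcm(2, 2) = 2 and divides |G| = 12.
Closing under the operation: H = {(0,0), (0,3), (1,0), (1,3)}, so |H| = 4.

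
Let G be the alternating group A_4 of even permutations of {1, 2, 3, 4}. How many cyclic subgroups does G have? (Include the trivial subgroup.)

Each element a generates a cyclic subgroup ⟨a⟩; distinct elements may generate the same one (a cyclic group of order d has φ(d) generators).
Cyclic subgroups by order — order 1: 1; order 2: 3; order 3: 4.
Total: 8.

8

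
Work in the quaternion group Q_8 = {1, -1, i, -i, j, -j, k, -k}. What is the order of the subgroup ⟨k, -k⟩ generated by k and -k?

|⟨k⟩| = 4 and |⟨-k⟩| = 4, so |H| is a multiple of lcm(4, 4) = 4 and divides |G| = 8.
Closing under the operation: H = {1, -1, k, -k}, so |H| = 4.

4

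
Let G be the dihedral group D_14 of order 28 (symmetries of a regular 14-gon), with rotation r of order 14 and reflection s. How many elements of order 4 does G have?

No element of G has order 4 (even though 4 | 28).

0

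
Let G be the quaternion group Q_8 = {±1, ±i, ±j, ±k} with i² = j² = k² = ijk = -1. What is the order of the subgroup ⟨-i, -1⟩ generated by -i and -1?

4

|⟨-i⟩| = 4 and |⟨-1⟩| = 2, so |H| is a multiple of lcm(4, 2) = 4 and divides |G| = 8.
Closing under the operation: H = {1, -1, i, -i}, so |H| = 4.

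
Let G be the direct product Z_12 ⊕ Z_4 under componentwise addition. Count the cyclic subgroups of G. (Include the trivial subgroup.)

Group the elements of G by the cyclic subgroup they generate; each cyclic subgroup of order d accounts for φ(d) elements.
Cyclic subgroups by order — order 1: 1; order 2: 3; order 3: 1; order 4: 6; order 6: 3; order 12: 6.
Total: 20.

20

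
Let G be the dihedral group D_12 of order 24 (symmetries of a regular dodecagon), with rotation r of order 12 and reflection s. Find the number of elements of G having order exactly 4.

2

The elements of order 4 are: r^3, r^9.
That's 2.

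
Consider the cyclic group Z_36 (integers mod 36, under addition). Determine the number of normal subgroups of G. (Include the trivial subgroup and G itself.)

G is abelian, so every subgroup is normal.
G has 9 subgroups in total, hence 9 normal subgroups.

9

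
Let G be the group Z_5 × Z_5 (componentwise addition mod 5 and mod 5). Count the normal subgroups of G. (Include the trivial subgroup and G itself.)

8

G is abelian, so every subgroup is normal.
G has 8 subgroups in total, hence 8 normal subgroups.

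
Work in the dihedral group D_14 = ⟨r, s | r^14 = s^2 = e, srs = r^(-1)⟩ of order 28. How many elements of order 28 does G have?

No element of G has order 28 (even though 28 | 28).

0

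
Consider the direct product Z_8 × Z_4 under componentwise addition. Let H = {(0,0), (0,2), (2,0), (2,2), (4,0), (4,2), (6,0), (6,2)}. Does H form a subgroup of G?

|H| = 8 divides |G| = 32, consistent with Lagrange.
H contains the identity, every element's inverse is in H, and H is closed under +: it is a subgroup.

Yes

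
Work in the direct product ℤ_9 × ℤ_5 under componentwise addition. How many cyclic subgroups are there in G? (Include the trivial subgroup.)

6

Group the elements of G by the cyclic subgroup they generate; each cyclic subgroup of order d accounts for φ(d) elements.
Cyclic subgroups by order — order 1: 1; order 3: 1; order 5: 1; order 9: 1; order 15: 1; order 45: 1.
Total: 6.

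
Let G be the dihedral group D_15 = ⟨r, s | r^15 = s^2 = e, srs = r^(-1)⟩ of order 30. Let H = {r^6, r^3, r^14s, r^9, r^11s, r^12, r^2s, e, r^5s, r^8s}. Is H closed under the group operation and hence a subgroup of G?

|H| = 10 divides |G| = 30, consistent with Lagrange.
H contains the identity, every element's inverse is in H, and H is closed under ·: it is a subgroup.

Yes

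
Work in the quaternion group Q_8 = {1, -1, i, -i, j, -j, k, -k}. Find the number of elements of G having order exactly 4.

6

The elements of order 4 are: i, -i, j, -j, k, -k.
That's 6.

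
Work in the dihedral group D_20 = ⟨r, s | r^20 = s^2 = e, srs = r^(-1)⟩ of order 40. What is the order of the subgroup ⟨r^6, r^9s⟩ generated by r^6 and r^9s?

20

|⟨r^6⟩| = 10 and |⟨r^9s⟩| = 2, so |H| is a multiple of lcm(10, 2) = 10 and divides |G| = 40.
Closing under the operation: H = {e, r^2, r^4, r^6, r^8, r^10, r^12, r^14, r^16, r^18, rs, r^3s, r^5s, r^7s, r^9s, r^11s, r^13s, r^15s, r^17s, r^19s}, so |H| = 20.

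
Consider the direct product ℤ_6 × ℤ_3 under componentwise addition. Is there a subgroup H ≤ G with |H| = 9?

9 | 18. A subgroup of order 9 is {(0,0), (0,1), (0,2), (2,0), (2,1), (2,2), (4,0), (4,1), (4,2)}.

Yes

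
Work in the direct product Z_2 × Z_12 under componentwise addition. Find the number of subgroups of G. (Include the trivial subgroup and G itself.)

|G| = 24, so by Lagrange every subgroup order divides 24. Divisors: 1, 2, 3, 4, 6, 8, 12, 24.
Subgroups by order — order 1: 1; order 2: 3; order 3: 1; order 4: 3; order 6: 3; order 8: 1; order 12: 3; order 24: 1.
Total: 1 + 3 + 1 + 3 + 3 + 1 + 3 + 1 = 16.

16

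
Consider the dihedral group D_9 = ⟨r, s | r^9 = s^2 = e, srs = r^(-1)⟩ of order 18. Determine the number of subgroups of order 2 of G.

|G| = 18 and 2 | 18, so subgroups of order 2 are possible by Lagrange.
The subgroups of order 2 are: {e, r^2s}; {e, r^3s}; {e, r^4s}; {e, r^5s}; … (9 in all).
So G has 9 subgroups of order 2.

9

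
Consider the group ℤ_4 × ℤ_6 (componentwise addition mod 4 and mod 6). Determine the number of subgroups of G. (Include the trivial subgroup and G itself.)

|G| = 24, so by Lagrange every subgroup order divides 24. Divisors: 1, 2, 3, 4, 6, 8, 12, 24.
Subgroups by order — order 1: 1; order 2: 3; order 3: 1; order 4: 3; order 6: 3; order 8: 1; order 12: 3; order 24: 1.
Total: 1 + 3 + 1 + 3 + 3 + 1 + 3 + 1 = 16.

16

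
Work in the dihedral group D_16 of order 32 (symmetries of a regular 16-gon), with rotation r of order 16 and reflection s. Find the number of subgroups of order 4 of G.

9

|G| = 32 and 4 | 32, so subgroups of order 4 are possible by Lagrange.
The subgroups of order 4 are: {e, r^8, r^2s, r^10s}; {e, r^8, r^3s, r^11s}; {e, r^4, r^8, r^12}; {e, r^8, r^4s, r^12s}; … (9 in all).
So G has 9 subgroups of order 4.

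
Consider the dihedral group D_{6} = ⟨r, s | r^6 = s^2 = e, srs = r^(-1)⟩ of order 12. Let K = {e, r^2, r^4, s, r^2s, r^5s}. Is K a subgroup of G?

No

Closure fails: s · r^2 = r^4s ∉ K. So K is not a subgroup.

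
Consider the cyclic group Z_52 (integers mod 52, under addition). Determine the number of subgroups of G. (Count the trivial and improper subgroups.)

6

Subgroups of the cyclic group Z_52 correspond bijectively to divisors of 52.
Divisors of 52: 1, 2, 4, 13, 26, 52.
So Z_52 has 6 subgroups.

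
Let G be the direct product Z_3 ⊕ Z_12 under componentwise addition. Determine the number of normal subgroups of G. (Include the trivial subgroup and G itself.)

18

G is abelian, so every subgroup is normal.
G has 18 subgroups in total, hence 18 normal subgroups.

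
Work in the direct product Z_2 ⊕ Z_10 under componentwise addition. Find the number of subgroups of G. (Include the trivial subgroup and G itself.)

10

|G| = 20, so by Lagrange every subgroup order divides 20. Divisors: 1, 2, 4, 5, 10, 20.
Subgroups by order — order 1: 1; order 2: 3; order 4: 1; order 5: 1; order 10: 3; order 20: 1.
Total: 1 + 3 + 1 + 1 + 3 + 1 = 10.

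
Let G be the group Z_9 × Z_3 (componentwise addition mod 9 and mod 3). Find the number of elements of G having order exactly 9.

An element (a,b) has order lcm(ord(a), ord(b)); count pairs with lcm equal to 9.
Enumerating gives 18 such elements.

18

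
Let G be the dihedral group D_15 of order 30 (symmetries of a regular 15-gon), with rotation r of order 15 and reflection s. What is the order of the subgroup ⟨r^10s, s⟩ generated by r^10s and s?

6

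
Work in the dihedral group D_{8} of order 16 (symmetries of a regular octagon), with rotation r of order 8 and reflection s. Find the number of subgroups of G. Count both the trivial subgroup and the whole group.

19

|G| = 16, so by Lagrange every subgroup order divides 16. Divisors: 1, 2, 4, 8, 16.
Subgroups by order — order 1: 1; order 2: 9; order 4: 5; order 8: 3; order 16: 1.
Total: 1 + 9 + 5 + 3 + 1 = 19.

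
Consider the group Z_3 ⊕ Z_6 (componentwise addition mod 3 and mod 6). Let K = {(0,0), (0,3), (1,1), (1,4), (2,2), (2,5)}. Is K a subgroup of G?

Yes

|K| = 6 divides |G| = 18, consistent with Lagrange.
K contains the identity, every element's inverse is in K, and K is closed under +: it is a subgroup.
In fact K = ⟨(2,5)⟩.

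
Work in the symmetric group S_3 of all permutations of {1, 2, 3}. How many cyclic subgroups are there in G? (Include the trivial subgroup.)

5

Each element a generates a cyclic subgroup ⟨a⟩; distinct elements may generate the same one (a cyclic group of order d has φ(d) generators).
Cyclic subgroups by order — order 1: 1; order 2: 3; order 3: 1.
Total: 5.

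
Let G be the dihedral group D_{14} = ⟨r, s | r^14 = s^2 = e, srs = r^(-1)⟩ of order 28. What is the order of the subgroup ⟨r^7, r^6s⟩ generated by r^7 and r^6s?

4

|⟨r^7⟩| = 2 and |⟨r^6s⟩| = 2, so |H| is a multiple of lcm(2, 2) = 2 and divides |G| = 28.
Closing under the operation: H = {e, r^7, r^6s, r^13s}, so |H| = 4.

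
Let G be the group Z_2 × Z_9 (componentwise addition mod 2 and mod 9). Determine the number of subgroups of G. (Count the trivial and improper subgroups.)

6

|G| = 18, so by Lagrange every subgroup order divides 18. Divisors: 1, 2, 3, 6, 9, 18.
Subgroups by order — order 1: 1; order 2: 1; order 3: 1; order 6: 1; order 9: 1; order 18: 1.
Total: 1 + 1 + 1 + 1 + 1 + 1 = 6.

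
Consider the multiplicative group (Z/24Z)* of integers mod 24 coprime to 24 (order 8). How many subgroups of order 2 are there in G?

7

|G| = 8 and 2 | 8, so subgroups of order 2 are possible by Lagrange.
The subgroups of order 2 are: {1, 11}; {1, 13}; {1, 17}; {1, 19}; … (7 in all).
So G has 7 subgroups of order 2.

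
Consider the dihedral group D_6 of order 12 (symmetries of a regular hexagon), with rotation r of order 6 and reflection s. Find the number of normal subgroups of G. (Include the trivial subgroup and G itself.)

7

G has 16 subgroups. Checking conjugation-invariance by order — order 1: 1/1 normal; order 2: 1/7 normal; order 3: 1/1 normal; order 4: 0/3 normal; order 6: 3/3 normal; order 12: 1/1 normal.
Total normal subgroups: 7.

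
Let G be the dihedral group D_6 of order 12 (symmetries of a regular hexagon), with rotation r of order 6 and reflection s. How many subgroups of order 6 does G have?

3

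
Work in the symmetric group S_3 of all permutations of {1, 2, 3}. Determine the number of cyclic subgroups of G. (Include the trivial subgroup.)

5

Each element a generates a cyclic subgroup ⟨a⟩; distinct elements may generate the same one (a cyclic group of order d has φ(d) generators).
Cyclic subgroups by order — order 1: 1; order 2: 3; order 3: 1.
Total: 5.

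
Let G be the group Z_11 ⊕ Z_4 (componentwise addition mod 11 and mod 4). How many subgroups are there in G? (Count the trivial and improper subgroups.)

6

|G| = 44, so by Lagrange every subgroup order divides 44. Divisors: 1, 2, 4, 11, 22, 44.
Subgroups by order — order 1: 1; order 2: 1; order 4: 1; order 11: 1; order 22: 1; order 44: 1.
Total: 1 + 1 + 1 + 1 + 1 + 1 = 6.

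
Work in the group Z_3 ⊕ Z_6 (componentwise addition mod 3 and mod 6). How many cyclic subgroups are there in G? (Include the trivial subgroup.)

Group the elements of G by the cyclic subgroup they generate; each cyclic subgroup of order d accounts for φ(d) elements.
Cyclic subgroups by order — order 1: 1; order 2: 1; order 3: 4; order 6: 4.
Total: 10.

10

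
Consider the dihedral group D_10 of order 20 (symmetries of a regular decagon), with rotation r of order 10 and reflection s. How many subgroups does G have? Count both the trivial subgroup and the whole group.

|G| = 20, so by Lagrange every subgroup order divides 20. Divisors: 1, 2, 4, 5, 10, 20.
Subgroups by order — order 1: 1; order 2: 11; order 4: 5; order 5: 1; order 10: 3; order 20: 1.
Total: 1 + 11 + 5 + 1 + 3 + 1 = 22.

22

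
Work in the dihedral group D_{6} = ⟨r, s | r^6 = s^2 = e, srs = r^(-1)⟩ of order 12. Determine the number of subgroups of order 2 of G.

7

|G| = 12 and 2 | 12, so subgroups of order 2 are possible by Lagrange.
The subgroups of order 2 are: {e, r^2s}; {e, r^3}; {e, r^3s}; {e, r^4s}; … (7 in all).
So G has 7 subgroups of order 2.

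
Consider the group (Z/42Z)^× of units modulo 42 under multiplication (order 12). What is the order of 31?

Compute successive powers of 31 mod 42: 31, 37, 13, 25, 19, 1; 31^6 ≡ 1 (mod 42).
So |⟨31⟩| = 6.

6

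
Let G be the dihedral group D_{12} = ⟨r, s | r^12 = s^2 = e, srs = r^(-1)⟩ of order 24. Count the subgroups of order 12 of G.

|G| = 24 and 12 | 24, so subgroups of order 12 are possible by Lagrange.
The subgroups of order 12 are: {e, r, r^2, r^3, r^4, r^5, r^6, r^7, r^8, r^9, r^10, r^11}; {e, r^2, r^4, r^6, r^8, r^10, s, r^2s, r^4s, r^6s, r^8s, r^10s}; {e, r^2, r^4, r^6, r^8, r^10, rs, r^3s, r^5s, r^7s, r^9s, r^11s}.
So G has 3 subgroups of order 12.

3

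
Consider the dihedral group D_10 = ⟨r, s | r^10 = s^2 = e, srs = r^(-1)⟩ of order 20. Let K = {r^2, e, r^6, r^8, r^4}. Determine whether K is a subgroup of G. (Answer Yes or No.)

|K| = 5 divides |G| = 20, consistent with Lagrange.
K contains the identity, every element's inverse is in K, and K is closed under ·: it is a subgroup.
In fact K = ⟨r^4⟩.

Yes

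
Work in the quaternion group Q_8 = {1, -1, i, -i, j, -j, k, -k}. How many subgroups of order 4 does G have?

|G| = 8 and 4 | 8, so subgroups of order 4 are possible by Lagrange.
The subgroups of order 4 are: {1, -1, i, -i}; {1, -1, j, -j}; {1, -1, k, -k}.
So G has 3 subgroups of order 4.

3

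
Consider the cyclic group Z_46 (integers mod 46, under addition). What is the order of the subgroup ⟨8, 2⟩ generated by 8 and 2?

|⟨8⟩| = 23 and |⟨2⟩| = 23, so |H| is a multiple of lcm(23, 23) = 23 and divides |G| = 46.
Closing under the operation: H = {0, 2, 4, 6, 8, 10, 12, 14, 16, 18, 20, 22, 24, 26, 28, 30, 32, 34, 36, 38, 40, 42, 44}, so |H| = 23.

23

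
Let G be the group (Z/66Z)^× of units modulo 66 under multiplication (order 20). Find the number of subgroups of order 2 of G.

|G| = 20 and 2 | 20, so subgroups of order 2 are possible by Lagrange.
The subgroups of order 2 are: {1, 23}; {1, 43}; {1, 65}.
So G has 3 subgroups of order 2.

3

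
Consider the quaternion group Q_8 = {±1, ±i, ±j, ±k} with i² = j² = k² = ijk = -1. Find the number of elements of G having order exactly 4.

The elements of order 4 are: i, -i, j, -j, k, -k.
That's 6.

6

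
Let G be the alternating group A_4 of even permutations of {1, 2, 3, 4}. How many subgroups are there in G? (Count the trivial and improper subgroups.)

10

|G| = 12, so by Lagrange every subgroup order divides 12. Divisors: 1, 2, 3, 4, 6, 12.
Subgroups by order — order 1: 1; order 2: 3; order 3: 4; order 4: 1; order 6: 0; order 12: 1.
Total: 1 + 3 + 4 + 1 + 0 + 1 = 10.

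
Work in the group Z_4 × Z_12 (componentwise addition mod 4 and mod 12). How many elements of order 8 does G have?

0

An element (a,b) has order lcm(ord(a), ord(b)); count pairs with lcm equal to 8.
Enumerating gives 0 such elements.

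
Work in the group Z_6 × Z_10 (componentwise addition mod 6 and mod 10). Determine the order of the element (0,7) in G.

10

The order of (0,7) in Z_6 × Z_10 is lcm(ord(0) in Z_6, ord(7) in Z_10).
ord(0) = 1 and ord(7) = 10, so |⟨(0,7)⟩| = lcm(1, 10) = 10.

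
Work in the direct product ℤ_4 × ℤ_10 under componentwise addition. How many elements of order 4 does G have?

An element (a,b) has order lcm(ord(a), ord(b)); count pairs with lcm equal to 4.
Enumerating gives 4 such elements.

4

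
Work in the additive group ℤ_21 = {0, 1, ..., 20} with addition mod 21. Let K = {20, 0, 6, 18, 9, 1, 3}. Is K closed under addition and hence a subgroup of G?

No

6 ∈ K but its inverse 15 ∉ K, so K is not a subgroup.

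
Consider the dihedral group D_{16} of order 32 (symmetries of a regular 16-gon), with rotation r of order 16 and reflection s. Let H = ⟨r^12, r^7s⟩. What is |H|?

|⟨r^12⟩| = 4 and |⟨r^7s⟩| = 2, so |H| is a multiple of lcm(4, 2) = 4 and divides |G| = 32.
Closing under the operation: H = {e, r^4, r^8, r^12, r^3s, r^7s, r^11s, r^15s}, so |H| = 8.

8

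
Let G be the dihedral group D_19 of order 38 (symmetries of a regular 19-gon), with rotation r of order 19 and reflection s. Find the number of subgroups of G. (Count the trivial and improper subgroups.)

22

|G| = 38, so by Lagrange every subgroup order divides 38. Divisors: 1, 2, 19, 38.
Subgroups by order — order 1: 1; order 2: 19; order 19: 1; order 38: 1.
Total: 1 + 19 + 1 + 1 = 22.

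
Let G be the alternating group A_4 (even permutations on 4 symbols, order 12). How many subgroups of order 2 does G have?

3

|G| = 12 and 2 | 12, so subgroups of order 2 are possible by Lagrange.
The subgroups of order 2 are: {e, (1 2)(3 4)}; {e, (1 3)(2 4)}; {e, (1 4)(2 3)}.
So G has 3 subgroups of order 2.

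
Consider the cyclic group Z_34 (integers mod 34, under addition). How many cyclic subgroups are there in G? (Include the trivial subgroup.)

4

Group the elements of G by the cyclic subgroup they generate; each cyclic subgroup of order d accounts for φ(d) elements.
Cyclic subgroups by order — order 1: 1; order 2: 1; order 17: 1; order 34: 1.
Total: 4.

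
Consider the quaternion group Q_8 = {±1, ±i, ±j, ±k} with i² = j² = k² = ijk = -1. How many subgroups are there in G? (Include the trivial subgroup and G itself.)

6

|G| = 8, so by Lagrange every subgroup order divides 8. Divisors: 1, 2, 4, 8.
Subgroups by order — order 1: 1; order 2: 1; order 4: 3; order 8: 1.
Total: 1 + 1 + 3 + 1 = 6.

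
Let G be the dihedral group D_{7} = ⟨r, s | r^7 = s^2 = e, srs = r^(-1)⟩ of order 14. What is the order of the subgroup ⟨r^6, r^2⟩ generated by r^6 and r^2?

|⟨r^6⟩| = 7 and |⟨r^2⟩| = 7, so |H| is a multiple of lcm(7, 7) = 7 and divides |G| = 14.
Closing under the operation: H = {e, r, r^2, r^3, r^4, r^5, r^6}, so |H| = 7.

7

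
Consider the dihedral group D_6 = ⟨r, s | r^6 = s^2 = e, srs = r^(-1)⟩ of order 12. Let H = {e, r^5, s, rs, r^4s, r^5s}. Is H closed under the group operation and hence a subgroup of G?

r^5 ∈ H but its inverse r ∉ H, so H is not a subgroup.

No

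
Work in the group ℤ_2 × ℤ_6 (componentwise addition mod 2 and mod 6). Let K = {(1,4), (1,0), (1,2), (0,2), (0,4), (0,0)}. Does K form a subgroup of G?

Yes

|K| = 6 divides |G| = 12, consistent with Lagrange.
K contains the identity, every element's inverse is in K, and K is closed under +: it is a subgroup.
In fact K = ⟨(1,2)⟩.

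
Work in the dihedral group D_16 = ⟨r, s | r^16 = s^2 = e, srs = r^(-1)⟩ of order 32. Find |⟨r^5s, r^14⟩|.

|⟨r^5s⟩| = 2 and |⟨r^14⟩| = 8, so |H| is a multiple of lcm(2, 8) = 8 and divides |G| = 32.
Closing under the operation: H = {e, r^2, r^4, r^6, r^8, r^10, r^12, r^14, rs, r^3s, r^5s, r^7s, r^9s, r^11s, r^13s, r^15s}, so |H| = 16.

16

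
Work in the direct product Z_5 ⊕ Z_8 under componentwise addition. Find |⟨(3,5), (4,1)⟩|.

|⟨(3,5)⟩| = 40 and |⟨(4,1)⟩| = 40, so |H| is a multiple of lcm(40, 40) = 40 and divides |G| = 40.
Closing {(3,5), (4,1)} under the group operation gives all of G, so |H| = 40.

40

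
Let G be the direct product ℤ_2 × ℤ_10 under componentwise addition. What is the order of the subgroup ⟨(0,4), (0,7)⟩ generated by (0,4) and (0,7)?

10

|⟨(0,4)⟩| = 5 and |⟨(0,7)⟩| = 10, so |H| is a multiple of lcm(5, 10) = 10 and divides |G| = 20.
Closing under the operation: H = {(0,0), (0,1), (0,2), (0,3), (0,4), (0,5), (0,6), (0,7), (0,8), (0,9)}, so |H| = 10.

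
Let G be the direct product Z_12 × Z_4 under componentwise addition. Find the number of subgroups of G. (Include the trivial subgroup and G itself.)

30

|G| = 48, so by Lagrange every subgroup order divides 48. Divisors: 1, 2, 3, 4, 6, 8, 12, 16, 24, 48.
Subgroups by order — order 1: 1; order 2: 3; order 3: 1; order 4: 7; order 6: 3; order 8: 3; order 12: 7; order 16: 1; order 24: 3; order 48: 1.
Total: 1 + 3 + 1 + 7 + 3 + 3 + 7 + 1 + 3 + 1 = 30.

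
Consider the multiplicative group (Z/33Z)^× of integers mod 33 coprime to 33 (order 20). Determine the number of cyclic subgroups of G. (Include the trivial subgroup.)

A cyclic subgroup of order d is generated by each of its φ(d) elements of order d, so the cyclic subgroups of order d number (#elements of order d)/φ(d).
Cyclic subgroups by order — order 1: 1; order 2: 3; order 5: 1; order 10: 3.
Total: 8.

8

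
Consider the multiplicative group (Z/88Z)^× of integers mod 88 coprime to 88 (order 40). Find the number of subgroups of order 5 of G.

1

|G| = 40 and 5 | 40, so subgroups of order 5 are possible by Lagrange.
The subgroups of order 5 are: {1, 9, 25, 49, 81}.
So G has 1 subgroup of order 5.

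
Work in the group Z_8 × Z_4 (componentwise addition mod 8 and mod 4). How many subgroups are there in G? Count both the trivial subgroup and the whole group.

22

|G| = 32, so by Lagrange every subgroup order divides 32. Divisors: 1, 2, 4, 8, 16, 32.
Subgroups by order — order 1: 1; order 2: 3; order 4: 7; order 8: 7; order 16: 3; order 32: 1.
Total: 1 + 3 + 7 + 7 + 3 + 1 = 22.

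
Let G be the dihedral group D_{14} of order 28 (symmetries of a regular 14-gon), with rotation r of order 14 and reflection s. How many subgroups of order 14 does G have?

3

|G| = 28 and 14 | 28, so subgroups of order 14 are possible by Lagrange.
The subgroups of order 14 are: {e, r, r^2, r^3, r^4, r^5, r^6, r^7, r^8, r^9, r^10, r^11, r^12, r^13}; {e, r^2, r^4, r^6, r^8, r^10, r^12, s, r^2s, r^4s, r^6s, r^8s, r^10s, r^12s}; {e, r^2, r^4, r^6, r^8, r^10, r^12, rs, r^3s, r^5s, r^7s, r^9s, r^11s, r^13s}.
So G has 3 subgroups of order 14.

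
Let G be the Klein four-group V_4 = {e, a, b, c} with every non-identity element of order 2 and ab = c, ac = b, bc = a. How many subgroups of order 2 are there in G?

|G| = 4 and 2 | 4, so subgroups of order 2 are possible by Lagrange.
The subgroups of order 2 are: {e, a}; {e, b}; {e, c}.
So G has 3 subgroups of order 2.

3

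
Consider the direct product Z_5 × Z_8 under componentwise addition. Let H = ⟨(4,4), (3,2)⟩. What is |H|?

20

|⟨(4,4)⟩| = 10 and |⟨(3,2)⟩| = 20, so |H| is a multiple of lcm(10, 20) = 20 and divides |G| = 40.
Closing under the operation: H = {(0,0), (0,2), (0,4), (0,6), (1,0), (1,2), (1,4), (1,6), (2,0), (2,2), (2,4), (2,6), (3,0), (3,2), (3,4), (3,6), (4,0), (4,2), (4,4), (4,6)}, so |H| = 20.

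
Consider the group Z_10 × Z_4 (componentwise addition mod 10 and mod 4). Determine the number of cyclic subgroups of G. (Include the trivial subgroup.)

A cyclic subgroup of order d is generated by each of its φ(d) elements of order d, so the cyclic subgroups of order d number (#elements of order d)/φ(d).
Cyclic subgroups by order — order 1: 1; order 2: 3; order 4: 2; order 5: 1; order 10: 3; order 20: 2.
Total: 12.

12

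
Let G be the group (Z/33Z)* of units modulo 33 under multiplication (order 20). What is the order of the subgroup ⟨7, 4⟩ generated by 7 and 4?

10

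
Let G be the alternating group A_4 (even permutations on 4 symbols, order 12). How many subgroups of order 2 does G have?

|G| = 12 and 2 | 12, so subgroups of order 2 are possible by Lagrange.
The subgroups of order 2 are: {e, (1 2)(3 4)}; {e, (1 3)(2 4)}; {e, (1 4)(2 3)}.
So G has 3 subgroups of order 2.

3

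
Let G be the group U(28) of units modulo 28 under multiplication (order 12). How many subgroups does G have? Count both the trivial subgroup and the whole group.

|G| = 12, so by Lagrange every subgroup order divides 12. Divisors: 1, 2, 3, 4, 6, 12.
Subgroups by order — order 1: 1; order 2: 3; order 3: 1; order 4: 1; order 6: 3; order 12: 1.
Total: 1 + 3 + 1 + 1 + 3 + 1 = 10.

10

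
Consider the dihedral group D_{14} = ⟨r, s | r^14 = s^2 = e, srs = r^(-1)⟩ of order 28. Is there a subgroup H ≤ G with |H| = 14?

14 | 28. A subgroup of order 14 is {e, r, r^2, r^3, r^4, r^5, r^6, r^7, r^8, r^9, r^10, r^11, r^12, r^13}.

Yes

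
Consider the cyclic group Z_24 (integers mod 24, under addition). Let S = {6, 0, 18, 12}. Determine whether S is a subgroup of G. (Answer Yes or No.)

|S| = 4 divides |G| = 24, consistent with Lagrange.
S contains the identity, every element's inverse is in S, and S is closed under +: it is a subgroup.
In fact S = ⟨18⟩.

Yes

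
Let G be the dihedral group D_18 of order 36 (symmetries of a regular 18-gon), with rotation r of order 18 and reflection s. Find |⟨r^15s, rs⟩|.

18

|⟨r^15s⟩| = 2 and |⟨rs⟩| = 2, so |H| is a multiple of lcm(2, 2) = 2 and divides |G| = 36.
Closing under the operation: H = {e, r^2, r^4, r^6, r^8, r^10, r^12, r^14, r^16, rs, r^3s, r^5s, r^7s, r^9s, r^11s, r^13s, r^15s, r^17s}, so |H| = 18.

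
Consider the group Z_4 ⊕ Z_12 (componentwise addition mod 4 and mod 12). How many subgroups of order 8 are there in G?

3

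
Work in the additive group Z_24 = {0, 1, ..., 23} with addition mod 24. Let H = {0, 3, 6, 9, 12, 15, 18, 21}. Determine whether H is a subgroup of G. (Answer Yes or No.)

|H| = 8 divides |G| = 24, consistent with Lagrange.
H contains the identity, every element's inverse is in H, and H is closed under +: it is a subgroup.
In fact H = ⟨3⟩.

Yes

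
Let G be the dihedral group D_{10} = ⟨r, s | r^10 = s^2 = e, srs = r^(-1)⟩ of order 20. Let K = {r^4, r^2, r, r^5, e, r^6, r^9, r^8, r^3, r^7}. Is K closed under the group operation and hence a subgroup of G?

Yes

|K| = 10 divides |G| = 20, consistent with Lagrange.
K contains the identity, every element's inverse is in K, and K is closed under ·: it is a subgroup.
In fact K = ⟨r^9⟩.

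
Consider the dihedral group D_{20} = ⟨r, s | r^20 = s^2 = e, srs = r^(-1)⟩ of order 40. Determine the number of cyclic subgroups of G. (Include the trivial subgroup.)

Each element a generates a cyclic subgroup ⟨a⟩; distinct elements may generate the same one (a cyclic group of order d has φ(d) generators).
Cyclic subgroups by order — order 1: 1; order 2: 21; order 4: 1; order 5: 1; order 10: 1; order 20: 1.
Total: 26.

26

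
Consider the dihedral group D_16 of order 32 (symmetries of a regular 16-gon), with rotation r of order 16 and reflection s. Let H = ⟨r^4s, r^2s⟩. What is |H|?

|⟨r^4s⟩| = 2 and |⟨r^2s⟩| = 2, so |H| is a multiple of lcm(2, 2) = 2 and divides |G| = 32.
Closing under the operation: H = {e, r^2, r^4, r^6, r^8, r^10, r^12, r^14, s, r^2s, r^4s, r^6s, r^8s, r^10s, r^12s, r^14s}, so |H| = 16.

16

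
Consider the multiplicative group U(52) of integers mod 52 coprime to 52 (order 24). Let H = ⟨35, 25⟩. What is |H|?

12

|⟨35⟩| = 6 and |⟨25⟩| = 2, so |H| is a multiple of lcm(6, 2) = 6 and divides |G| = 24.
Closing under the operation: H = {1, 3, 9, 17, 23, 25, 27, 29, 35, 43, 49, 51}, so |H| = 12.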